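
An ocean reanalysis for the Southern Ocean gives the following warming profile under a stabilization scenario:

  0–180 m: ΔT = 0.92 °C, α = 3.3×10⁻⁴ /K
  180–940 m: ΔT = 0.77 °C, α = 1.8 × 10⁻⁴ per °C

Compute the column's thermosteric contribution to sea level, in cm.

Δh ≈ 16.0 cm

0.92 × 3.3×10⁻⁴ × 180 = 0.054648 m
Layer 2: 760 × 0.77 × 1.8×10⁻⁴ = 0.105336 m
Δh = 0.054648 + 0.105336 = 0.159984 m ≈ 16.0 cm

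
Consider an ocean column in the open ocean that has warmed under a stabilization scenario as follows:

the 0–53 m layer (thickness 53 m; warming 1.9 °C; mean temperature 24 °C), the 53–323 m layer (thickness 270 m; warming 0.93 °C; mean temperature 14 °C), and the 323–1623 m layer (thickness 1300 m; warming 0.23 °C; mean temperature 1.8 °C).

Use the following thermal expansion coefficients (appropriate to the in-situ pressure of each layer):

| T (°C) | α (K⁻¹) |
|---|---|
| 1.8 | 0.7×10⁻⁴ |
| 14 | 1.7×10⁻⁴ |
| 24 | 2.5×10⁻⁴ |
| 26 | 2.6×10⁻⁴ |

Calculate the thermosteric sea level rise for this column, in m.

0.0888 m of thermosteric rise

Layer 1 at 24 °C → α = 2.5×10⁻⁴ K⁻¹
Layer 2 at 14 °C → α = 1.7×10⁻⁴ K⁻¹
Layer 3 at 1.8 °C → α = 0.7×10⁻⁴ K⁻¹
Layer 1: 1.9 × 53 × 2.5×10⁻⁴ = 0.025175 m
53–323 m: 270 × 1.7×10⁻⁴ × 0.93 = 0.042687 m
1300 × 0.7×10⁻⁴ × 0.23 = 0.02093 m
Δh = 0.025175 + 0.042687 + 0.02093 = 0.088792 m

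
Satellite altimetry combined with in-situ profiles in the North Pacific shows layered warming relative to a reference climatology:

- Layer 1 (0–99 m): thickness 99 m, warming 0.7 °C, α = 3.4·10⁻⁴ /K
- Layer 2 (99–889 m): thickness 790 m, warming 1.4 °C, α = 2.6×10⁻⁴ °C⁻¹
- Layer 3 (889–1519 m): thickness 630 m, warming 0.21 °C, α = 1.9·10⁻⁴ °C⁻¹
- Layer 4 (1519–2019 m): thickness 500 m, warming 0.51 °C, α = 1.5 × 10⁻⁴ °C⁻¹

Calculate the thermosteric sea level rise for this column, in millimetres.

Δh ≈ 375 mm

0–99 m: 99 × 3.4×10⁻⁴ × 0.7 = 0.023562 m
99–889 m: 2.6×10⁻⁴ × 790 × 1.4 = 0.28756 m
0.21 × 630 × 1.9×10⁻⁴ = 0.025137 m
Layer 4: 500 × 1.5×10⁻⁴ × 0.51 = 0.03825 m
Δh = 0.023562 + 0.28756 + 0.025137 + 0.03825 = 0.374509 m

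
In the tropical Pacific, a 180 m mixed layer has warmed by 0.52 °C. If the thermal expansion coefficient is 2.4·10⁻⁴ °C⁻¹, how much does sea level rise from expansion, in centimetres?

Δh ≈ 2.25 cm

Δh = αΔT·H = 2.4×10⁻⁴ × 0.52 × 180 = 0.022464 m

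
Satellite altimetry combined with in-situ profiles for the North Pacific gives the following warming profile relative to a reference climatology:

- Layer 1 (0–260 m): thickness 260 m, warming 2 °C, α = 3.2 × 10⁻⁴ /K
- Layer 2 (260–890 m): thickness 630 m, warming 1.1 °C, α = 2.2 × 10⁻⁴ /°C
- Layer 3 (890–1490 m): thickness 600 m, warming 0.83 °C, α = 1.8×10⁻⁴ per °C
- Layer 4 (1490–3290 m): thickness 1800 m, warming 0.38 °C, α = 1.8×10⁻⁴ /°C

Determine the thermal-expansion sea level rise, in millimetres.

about 530 mm

Layer 1: 2 × 3.2×10⁻⁴ × 260 = 0.16640 m
Layer 2: 2.2×10⁻⁴ × 1.1 × 630 = 0.15246 m
600 × 0.83 × 1.8×10⁻⁴ = 0.08964 m
1490–3290 m: 1800 × 1.8×10⁻⁴ × 0.38 = 0.12312 m
Δh = 0.16640 + 0.15246 + 0.08964 + 0.12312 = 0.53162 m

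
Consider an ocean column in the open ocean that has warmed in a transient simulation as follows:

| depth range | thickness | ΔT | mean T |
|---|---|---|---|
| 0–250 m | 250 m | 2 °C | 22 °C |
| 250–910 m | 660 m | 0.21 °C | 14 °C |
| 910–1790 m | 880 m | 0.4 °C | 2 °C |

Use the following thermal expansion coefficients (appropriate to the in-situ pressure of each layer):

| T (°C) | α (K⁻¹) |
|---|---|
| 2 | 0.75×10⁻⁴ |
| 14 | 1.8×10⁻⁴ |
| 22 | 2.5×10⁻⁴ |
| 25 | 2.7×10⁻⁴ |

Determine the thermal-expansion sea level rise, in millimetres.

Layer 1 at 22 °C → α = 2.5×10⁻⁴ K⁻¹
Layer 2 at 14 °C → α = 1.8×10⁻⁴ K⁻¹
Layer 3 at 2 °C → α = 0.75×10⁻⁴ K⁻¹
2.5×10⁻⁴ × 250 × 2 = 0.12500 m
1.8×10⁻⁴ × 660 × 0.21 = 0.024948 m
910–1790 m: 0.4 × 0.75×10⁻⁴ × 880 = 0.02640 m
Δh = 0.12500 + 0.024948 + 0.02640 = 0.176348 m

about 176 mm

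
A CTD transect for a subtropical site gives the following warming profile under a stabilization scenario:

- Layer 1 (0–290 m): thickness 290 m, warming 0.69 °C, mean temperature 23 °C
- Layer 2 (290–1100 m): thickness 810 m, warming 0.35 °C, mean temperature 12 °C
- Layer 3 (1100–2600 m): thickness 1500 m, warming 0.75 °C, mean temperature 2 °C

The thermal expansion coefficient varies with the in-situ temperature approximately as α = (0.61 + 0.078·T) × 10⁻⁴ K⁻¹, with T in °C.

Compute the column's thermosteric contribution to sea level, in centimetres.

about 17.8 cm

Layer 1: α = (0.61 + 0.078×23)×10⁻⁴ = 2.404×10⁻⁴ K⁻¹
Layer 2: α = (0.61 + 0.078×12)×10⁻⁴ = 1.546×10⁻⁴ K⁻¹
Layer 3: α = (0.61 + 0.078×2)×10⁻⁴ = 0.766×10⁻⁴ K⁻¹
0–290 m: 0.69 × 290 × 2.404×10⁻⁴ = 0.04810404 m
1.546×10⁻⁴ × 0.35 × 810 = 0.0438291 m
Layer 3: 0.75 × 1500 × 0.766×10⁻⁴ = 0.086175 m
Δh = 0.04810404 + 0.0438291 + 0.086175 = 0.17810814 m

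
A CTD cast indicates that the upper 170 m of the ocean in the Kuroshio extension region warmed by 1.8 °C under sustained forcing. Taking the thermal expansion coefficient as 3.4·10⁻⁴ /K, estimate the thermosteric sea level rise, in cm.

Δh = αΔT·H = 3.4×10⁻⁴ × 1.8 × 170 = 0.10404 m

Δh = 10 cm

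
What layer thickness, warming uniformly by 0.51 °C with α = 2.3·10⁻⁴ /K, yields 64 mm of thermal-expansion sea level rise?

H = Δh/(αΔT) = 0.064 / (2.3×10⁻⁴ × 0.51) ≈ 545.6 m

H ≈ 550 m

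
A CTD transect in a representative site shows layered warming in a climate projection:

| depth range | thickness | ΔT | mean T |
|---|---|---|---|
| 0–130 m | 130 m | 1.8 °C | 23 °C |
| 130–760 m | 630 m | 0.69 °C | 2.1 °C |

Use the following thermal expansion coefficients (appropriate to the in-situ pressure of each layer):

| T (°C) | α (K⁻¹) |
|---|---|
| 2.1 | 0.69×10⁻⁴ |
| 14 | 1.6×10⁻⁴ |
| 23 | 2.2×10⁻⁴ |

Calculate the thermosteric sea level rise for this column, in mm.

Layer 1 at 23 °C → α = 2.2×10⁻⁴ K⁻¹
Layer 2 at 2.1 °C → α = 0.69×10⁻⁴ K⁻¹
Layer 1: 130 × 1.8 × 2.2×10⁻⁴ = 0.05148 m
130–760 m: 630 × 0.69×10⁻⁴ × 0.69 = 0.0299943 m
Δh = 0.05148 + 0.0299943 = 0.0814743 m

81.5 mm of thermosteric rise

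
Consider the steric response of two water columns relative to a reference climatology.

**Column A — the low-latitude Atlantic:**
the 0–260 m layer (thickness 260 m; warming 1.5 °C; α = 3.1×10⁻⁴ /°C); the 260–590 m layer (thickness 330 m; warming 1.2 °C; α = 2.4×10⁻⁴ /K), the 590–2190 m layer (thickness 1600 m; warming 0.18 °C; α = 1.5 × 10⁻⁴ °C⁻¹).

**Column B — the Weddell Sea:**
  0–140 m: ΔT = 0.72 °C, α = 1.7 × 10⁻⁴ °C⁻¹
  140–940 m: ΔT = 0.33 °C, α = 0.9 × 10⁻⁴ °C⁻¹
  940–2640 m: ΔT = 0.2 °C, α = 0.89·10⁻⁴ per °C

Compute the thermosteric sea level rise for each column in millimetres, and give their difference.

A 260 × 3.1×10⁻⁴ × 1.5 = 0.12090 m
A Layer 2: 330 × 1.2 × 2.4×10⁻⁴ = 0.09504 m
A 1.5×10⁻⁴ × 1600 × 0.18 = 0.04320 m
A total: 0.25914 m
B 0–140 m: 140 × 0.72 × 1.7×10⁻⁴ = 0.017136 m
B 140–940 m: 0.33 × 800 × 0.9×10⁻⁴ = 0.02376 m
B 0.2 × 1700 × 0.89×10⁻⁴ = 0.03026 m
B total: 0.071156 m
Difference: 0.25914 − 0.071156 = 0.187984 m

Δh_A ≈ 259 mm, Δh_B ≈ 71.2 mm; difference ≈ 188 mm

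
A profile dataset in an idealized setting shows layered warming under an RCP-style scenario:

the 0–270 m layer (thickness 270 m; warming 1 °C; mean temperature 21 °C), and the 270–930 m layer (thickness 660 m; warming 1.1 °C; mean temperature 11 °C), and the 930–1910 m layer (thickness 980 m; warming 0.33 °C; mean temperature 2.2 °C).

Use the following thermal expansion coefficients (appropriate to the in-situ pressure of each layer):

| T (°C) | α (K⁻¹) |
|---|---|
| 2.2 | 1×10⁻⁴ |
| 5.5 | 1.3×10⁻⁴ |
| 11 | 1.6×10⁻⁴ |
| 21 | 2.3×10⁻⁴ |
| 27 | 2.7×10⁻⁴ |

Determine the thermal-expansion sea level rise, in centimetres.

Layer 1 at 21 °C → α = 2.3×10⁻⁴ K⁻¹
Layer 2 at 11 °C → α = 1.6×10⁻⁴ K⁻¹
Layer 3 at 2.2 °C → α = 1×10⁻⁴ K⁻¹
Layer 1: 2.3×10⁻⁴ × 1 × 270 = 0.06210 m
Layer 2: 660 × 1.6×10⁻⁴ × 1.1 = 0.11616 m
0.33 × 980 × 1×10⁻⁴ = 0.03234 m
Δh = 0.06210 + 0.11616 + 0.03234 = 0.21060 m

Δh ≈ 21.1 cm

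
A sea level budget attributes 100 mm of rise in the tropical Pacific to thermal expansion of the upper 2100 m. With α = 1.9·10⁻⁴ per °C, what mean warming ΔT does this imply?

ΔT = Δh/(αH) = 0.1 / (1.9×10⁻⁴ × 2100) ≈ 0.2506 °C

0.251 °C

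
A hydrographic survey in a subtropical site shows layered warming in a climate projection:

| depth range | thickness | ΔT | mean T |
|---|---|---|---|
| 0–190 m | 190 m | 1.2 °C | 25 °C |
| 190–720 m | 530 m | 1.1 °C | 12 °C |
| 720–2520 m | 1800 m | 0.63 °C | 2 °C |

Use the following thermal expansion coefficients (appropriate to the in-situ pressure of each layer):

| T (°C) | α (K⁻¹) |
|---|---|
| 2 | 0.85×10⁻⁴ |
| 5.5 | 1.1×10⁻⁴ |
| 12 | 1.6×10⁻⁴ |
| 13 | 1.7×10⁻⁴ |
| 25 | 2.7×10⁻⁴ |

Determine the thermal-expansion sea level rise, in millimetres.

251 mm

Layer 1 at 25 °C → α = 2.7×10⁻⁴ K⁻¹
Layer 2 at 12 °C → α = 1.6×10⁻⁴ K⁻¹
Layer 3 at 2 °C → α = 0.85×10⁻⁴ K⁻¹
0–190 m: 2.7×10⁻⁴ × 190 × 1.2 = 0.06156 m
190–720 m: 1.6×10⁻⁴ × 1.1 × 530 = 0.09328 m
720–2520 m: 0.85×10⁻⁴ × 1800 × 0.63 = 0.09639 m
Δh = 0.06156 + 0.09328 + 0.09639 = 0.25123 m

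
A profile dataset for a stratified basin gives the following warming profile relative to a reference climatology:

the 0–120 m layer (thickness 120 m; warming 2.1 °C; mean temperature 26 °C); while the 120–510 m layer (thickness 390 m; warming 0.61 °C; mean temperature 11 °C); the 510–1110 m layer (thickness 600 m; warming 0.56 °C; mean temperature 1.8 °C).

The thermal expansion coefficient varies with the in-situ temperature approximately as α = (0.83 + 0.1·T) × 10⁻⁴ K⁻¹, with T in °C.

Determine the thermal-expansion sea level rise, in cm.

Layer 1: α = (0.83 + 0.1×26)×10⁻⁴ = 3.43×10⁻⁴ K⁻¹
Layer 2: α = (0.83 + 0.1×11)×10⁻⁴ = 1.93×10⁻⁴ K⁻¹
Layer 3: α = (0.83 + 0.1×1.8)×10⁻⁴ = 1.01×10⁻⁴ K⁻¹
Layer 1: 120 × 3.43×10⁻⁴ × 2.1 = 0.086436 m
0.61 × 1.93×10⁻⁴ × 390 = 0.0459147 m
510–1110 m: 0.56 × 1.01×10⁻⁴ × 600 = 0.033936 m
Δh = 0.086436 + 0.0459147 + 0.033936 = 0.1662867 m ≈ 16.6 cm

about 16.6 cm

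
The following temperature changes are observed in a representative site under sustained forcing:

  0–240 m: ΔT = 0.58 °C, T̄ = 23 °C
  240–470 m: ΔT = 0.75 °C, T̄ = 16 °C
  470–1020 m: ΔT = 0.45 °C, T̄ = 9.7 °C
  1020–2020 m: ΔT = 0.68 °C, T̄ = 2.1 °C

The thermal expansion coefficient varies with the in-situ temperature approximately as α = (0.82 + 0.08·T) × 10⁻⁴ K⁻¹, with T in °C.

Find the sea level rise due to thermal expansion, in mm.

about 180 mm

Layer 1: α = (0.82 + 0.08×23)×10⁻⁴ = 2.66×10⁻⁴ K⁻¹
Layer 2: α = (0.82 + 0.08×16)×10⁻⁴ = 2.1×10⁻⁴ K⁻¹
Layer 3: α = (0.82 + 0.08×9.7)×10⁻⁴ = 1.596×10⁻⁴ K⁻¹
Layer 4: α = (0.82 + 0.08×2.1)×10⁻⁴ = 0.988×10⁻⁴ K⁻¹
Layer 1: 2.66×10⁻⁴ × 0.58 × 240 = 0.0370272 m
230 × 2.1×10⁻⁴ × 0.75 = 0.036225 m
Layer 3: 0.45 × 550 × 1.596×10⁻⁴ = 0.039501 m
1020–2020 m: 0.988×10⁻⁴ × 1000 × 0.68 = 0.067184 m
Δh = 0.0370272 + 0.036225 + 0.039501 + 0.067184 = 0.1799372 m ≈ 180 mm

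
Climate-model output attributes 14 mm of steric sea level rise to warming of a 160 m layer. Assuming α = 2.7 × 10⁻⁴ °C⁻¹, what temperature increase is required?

ΔT ≈ 0.324 °C

ΔT = Δh/(αH) = 0.014 / (2.7×10⁻⁴ × 160) ≈ 0.3241 °C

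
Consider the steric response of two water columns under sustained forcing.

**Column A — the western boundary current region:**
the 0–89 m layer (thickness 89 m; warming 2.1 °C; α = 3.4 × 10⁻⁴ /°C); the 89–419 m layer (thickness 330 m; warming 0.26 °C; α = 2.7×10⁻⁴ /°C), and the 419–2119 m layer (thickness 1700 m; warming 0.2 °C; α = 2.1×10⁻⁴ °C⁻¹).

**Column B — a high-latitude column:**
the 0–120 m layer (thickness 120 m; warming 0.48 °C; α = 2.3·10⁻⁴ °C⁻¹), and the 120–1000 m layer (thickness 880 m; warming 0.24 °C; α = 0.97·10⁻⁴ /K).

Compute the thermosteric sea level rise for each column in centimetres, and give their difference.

A Layer 1: 89 × 3.4×10⁻⁴ × 2.1 = 0.063546 m
A Layer 2: 0.26 × 330 × 2.7×10⁻⁴ = 0.023166 m
A 419–2119 m: 0.2 × 2.1×10⁻⁴ × 1700 = 0.07140 m
A total: 0.158112 m
B 0–120 m: 2.3×10⁻⁴ × 0.48 × 120 = 0.013248 m
B 120–1000 m: 0.97×10⁻⁴ × 0.24 × 880 = 0.0204864 m
B total: 0.0337344 m
Difference: 0.158112 − 0.0337344 = 0.1243776 m

Δh_A ≈ 15.8 cm, Δh_B ≈ 3.37 cm; difference ≈ 12.4 cm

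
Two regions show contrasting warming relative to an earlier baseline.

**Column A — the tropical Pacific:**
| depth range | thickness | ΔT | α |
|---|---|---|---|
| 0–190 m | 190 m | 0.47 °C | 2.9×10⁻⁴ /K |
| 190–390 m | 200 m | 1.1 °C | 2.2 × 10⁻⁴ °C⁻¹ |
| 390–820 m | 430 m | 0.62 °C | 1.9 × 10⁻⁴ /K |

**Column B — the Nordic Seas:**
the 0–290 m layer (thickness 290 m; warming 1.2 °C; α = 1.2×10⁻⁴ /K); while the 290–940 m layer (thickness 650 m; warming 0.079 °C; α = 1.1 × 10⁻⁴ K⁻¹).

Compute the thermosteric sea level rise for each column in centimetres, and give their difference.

Δh_A ≈ 12 cm, Δh_B ≈ 4.7 cm; difference ≈ 7.8 cm

A 0–190 m: 2.9×10⁻⁴ × 0.47 × 190 = 0.025897 m
A 2.2×10⁻⁴ × 200 × 1.1 = 0.04840 m
A 390–820 m: 430 × 1.9×10⁻⁴ × 0.62 = 0.050654 m
A total: 0.124951 m
B 0–290 m: 290 × 1.2×10⁻⁴ × 1.2 = 0.04176 m
B 290–940 m: 0.079 × 650 × 1.1×10⁻⁴ = 0.0056485 m
B total: 0.0474085 m
Difference: 0.124951 − 0.0474085 = 0.0775425 m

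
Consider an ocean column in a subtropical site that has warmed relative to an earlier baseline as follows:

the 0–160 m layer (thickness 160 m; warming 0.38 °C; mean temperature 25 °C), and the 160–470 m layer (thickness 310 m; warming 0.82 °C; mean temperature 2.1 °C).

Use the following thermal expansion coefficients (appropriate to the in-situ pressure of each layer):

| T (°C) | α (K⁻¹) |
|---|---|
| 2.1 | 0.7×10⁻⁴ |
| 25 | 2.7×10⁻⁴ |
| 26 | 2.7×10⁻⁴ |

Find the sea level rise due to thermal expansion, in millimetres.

Layer 1 at 25 °C → α = 2.7×10⁻⁴ K⁻¹
Layer 2 at 2.1 °C → α = 0.7×10⁻⁴ K⁻¹
0.38 × 160 × 2.7×10⁻⁴ = 0.016416 m
160–470 m: 310 × 0.7×10⁻⁴ × 0.82 = 0.017794 m
Δh = 0.016416 + 0.017794 = 0.03421 m

Δh = 34 mm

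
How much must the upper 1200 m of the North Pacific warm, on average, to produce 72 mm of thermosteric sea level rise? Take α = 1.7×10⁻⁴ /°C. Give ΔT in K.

about 0.353 K

ΔT = Δh/(αH) = 0.072 / (1.7×10⁻⁴ × 1200) ≈ 0.3529 K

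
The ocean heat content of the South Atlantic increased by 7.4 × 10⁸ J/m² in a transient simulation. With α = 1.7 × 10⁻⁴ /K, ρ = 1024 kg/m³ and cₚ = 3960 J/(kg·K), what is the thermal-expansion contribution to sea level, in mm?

Δh ≈ 31.0 mm

Δh = αQ/(ρcₚ) = 1.7×10⁻⁴ × 7.4×10⁸ / (1024 × 3960) ≈ 0.031023 m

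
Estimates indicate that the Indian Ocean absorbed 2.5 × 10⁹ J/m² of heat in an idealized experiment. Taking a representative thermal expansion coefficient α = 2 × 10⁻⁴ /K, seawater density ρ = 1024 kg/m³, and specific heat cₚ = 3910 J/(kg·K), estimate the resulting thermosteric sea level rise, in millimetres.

Δh = 120 mm

Δh = αQ/(ρcₚ) = 2×10⁻⁴ × 2.5×10⁹ / (1024 × 3910) ≈ 0.12488 m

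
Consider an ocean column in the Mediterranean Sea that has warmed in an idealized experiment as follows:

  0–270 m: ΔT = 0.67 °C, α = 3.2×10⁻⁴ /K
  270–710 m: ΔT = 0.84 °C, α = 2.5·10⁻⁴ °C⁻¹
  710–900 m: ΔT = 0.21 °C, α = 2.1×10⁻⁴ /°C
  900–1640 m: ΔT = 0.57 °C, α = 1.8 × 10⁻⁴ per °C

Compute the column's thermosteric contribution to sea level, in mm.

Δh ≈ 230 mm

Layer 1: 0.67 × 3.2×10⁻⁴ × 270 = 0.057888 m
440 × 0.84 × 2.5×10⁻⁴ = 0.09240 m
0.21 × 190 × 2.1×10⁻⁴ = 0.008379 m
740 × 1.8×10⁻⁴ × 0.57 = 0.075924 m
Δh = 0.057888 + 0.09240 + 0.008379 + 0.075924 = 0.234591 m ≈ 230 mm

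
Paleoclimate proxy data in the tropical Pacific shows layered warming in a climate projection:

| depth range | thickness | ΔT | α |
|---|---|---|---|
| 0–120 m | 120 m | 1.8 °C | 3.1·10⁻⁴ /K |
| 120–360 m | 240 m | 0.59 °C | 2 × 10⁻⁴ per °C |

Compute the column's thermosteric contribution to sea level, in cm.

1.8 × 3.1×10⁻⁴ × 120 = 0.06696 m
2×10⁻⁴ × 240 × 0.59 = 0.02832 m
Δh = 0.06696 + 0.02832 = 0.09528 m ≈ 9.53 cm

Δh = 9.53 cm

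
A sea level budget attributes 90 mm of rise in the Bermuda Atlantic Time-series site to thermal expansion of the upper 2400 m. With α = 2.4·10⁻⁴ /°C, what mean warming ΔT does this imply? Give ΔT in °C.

ΔT = Δh/(αH) = 0.09 / (2.4×10⁻⁴ × 2400) ≈ 0.1563 °C

about 0.156 °C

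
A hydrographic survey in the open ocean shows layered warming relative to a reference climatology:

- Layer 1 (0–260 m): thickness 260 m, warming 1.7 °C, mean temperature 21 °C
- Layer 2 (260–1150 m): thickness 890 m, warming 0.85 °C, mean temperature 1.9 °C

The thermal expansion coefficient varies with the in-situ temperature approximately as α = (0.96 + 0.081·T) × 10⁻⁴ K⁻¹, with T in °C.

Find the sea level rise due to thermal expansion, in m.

about 0.202 m

Layer 1: α = (0.96 + 0.081×21)×10⁻⁴ = 2.661×10⁻⁴ K⁻¹
Layer 2: α = (0.96 + 0.081×1.9)×10⁻⁴ = 1.1139×10⁻⁴ K⁻¹
2.661×10⁻⁴ × 260 × 1.7 = 0.1176162 m
Layer 2: 890 × 1.1139×10⁻⁴ × 0.85 = 0.084266535 m
Δh = 0.1176162 + 0.084266535 = 0.201882735 m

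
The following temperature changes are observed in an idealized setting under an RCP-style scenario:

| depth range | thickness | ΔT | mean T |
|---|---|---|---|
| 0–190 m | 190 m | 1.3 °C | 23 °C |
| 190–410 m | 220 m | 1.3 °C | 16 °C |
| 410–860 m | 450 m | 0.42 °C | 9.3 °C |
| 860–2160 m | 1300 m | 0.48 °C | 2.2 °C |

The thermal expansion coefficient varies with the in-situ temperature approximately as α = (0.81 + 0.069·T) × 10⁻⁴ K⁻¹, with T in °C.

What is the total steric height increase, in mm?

Layer 1: α = (0.81 + 0.069×23)×10⁻⁴ = 2.397×10⁻⁴ K⁻¹
Layer 2: α = (0.81 + 0.069×16)×10⁻⁴ = 1.914×10⁻⁴ K⁻¹
Layer 3: α = (0.81 + 0.069×9.3)×10⁻⁴ = 1.4517×10⁻⁴ K⁻¹
Layer 4: α = (0.81 + 0.069×2.2)×10⁻⁴ = 0.9618×10⁻⁴ K⁻¹
Layer 1: 1.3 × 190 × 2.397×10⁻⁴ = 0.0592059 m
190–410 m: 1.3 × 1.914×10⁻⁴ × 220 = 0.0547404 m
410–860 m: 450 × 0.42 × 1.4517×10⁻⁴ = 0.02743713 m
Layer 4: 0.9618×10⁻⁴ × 0.48 × 1300 = 0.06001632 m
Δh = 0.0592059 + 0.0547404 + 0.02743713 + 0.06001632 = 0.20139975 m

about 201 mm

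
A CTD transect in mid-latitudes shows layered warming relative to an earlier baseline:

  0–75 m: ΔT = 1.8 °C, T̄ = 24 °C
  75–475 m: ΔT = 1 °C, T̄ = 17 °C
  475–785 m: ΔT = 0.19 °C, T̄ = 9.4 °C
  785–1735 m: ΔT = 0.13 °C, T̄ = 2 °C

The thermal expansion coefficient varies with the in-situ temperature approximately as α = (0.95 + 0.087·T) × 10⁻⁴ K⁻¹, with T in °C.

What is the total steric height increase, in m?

about 0.162 m

Layer 1: α = (0.95 + 0.087×24)×10⁻⁴ = 3.038×10⁻⁴ K⁻¹
Layer 2: α = (0.95 + 0.087×17)×10⁻⁴ = 2.429×10⁻⁴ K⁻¹
Layer 3: α = (0.95 + 0.087×9.4)×10⁻⁴ = 1.7678×10⁻⁴ K⁻¹
Layer 4: α = (0.95 + 0.087×2)×10⁻⁴ = 1.124×10⁻⁴ K⁻¹
Layer 1: 3.038×10⁻⁴ × 75 × 1.8 = 0.041013 m
Layer 2: 2.429×10⁻⁴ × 1 × 400 = 0.09716 m
310 × 1.7678×10⁻⁴ × 0.19 = 0.010412342 m
Layer 4: 1.124×10⁻⁴ × 0.13 × 950 = 0.0138814 m
Δh = 0.041013 + 0.09716 + 0.010412342 + 0.0138814 = 0.162466742 m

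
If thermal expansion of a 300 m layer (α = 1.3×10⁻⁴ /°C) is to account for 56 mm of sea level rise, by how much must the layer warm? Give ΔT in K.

ΔT = Δh/(αH) = 0.056 / (1.3×10⁻⁴ × 300) ≈ 1.436 K

about 1.4 K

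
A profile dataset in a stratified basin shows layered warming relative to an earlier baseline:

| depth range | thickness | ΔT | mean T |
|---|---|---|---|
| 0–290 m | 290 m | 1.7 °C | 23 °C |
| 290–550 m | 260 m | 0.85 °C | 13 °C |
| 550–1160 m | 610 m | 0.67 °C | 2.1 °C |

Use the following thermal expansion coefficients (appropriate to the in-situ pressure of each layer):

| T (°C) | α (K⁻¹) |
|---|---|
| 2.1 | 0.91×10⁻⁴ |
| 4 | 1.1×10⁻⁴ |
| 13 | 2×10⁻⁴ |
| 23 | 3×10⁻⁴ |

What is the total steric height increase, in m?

Layer 1 at 23 °C → α = 3×10⁻⁴ K⁻¹
Layer 2 at 13 °C → α = 2×10⁻⁴ K⁻¹
Layer 3 at 2.1 °C → α = 0.91×10⁻⁴ K⁻¹
290 × 3×10⁻⁴ × 1.7 = 0.14790 m
2×10⁻⁴ × 260 × 0.85 = 0.04420 m
610 × 0.91×10⁻⁴ × 0.67 = 0.0371917 m
Δh = 0.14790 + 0.04420 + 0.0371917 = 0.2292917 m

Δh = 0.229 m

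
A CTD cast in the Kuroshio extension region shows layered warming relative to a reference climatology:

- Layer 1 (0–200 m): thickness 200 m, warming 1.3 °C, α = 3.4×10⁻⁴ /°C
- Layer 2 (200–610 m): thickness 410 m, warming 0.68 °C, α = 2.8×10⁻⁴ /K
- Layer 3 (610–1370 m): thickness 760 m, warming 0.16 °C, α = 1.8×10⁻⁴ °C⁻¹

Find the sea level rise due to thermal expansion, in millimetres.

Layer 1: 3.4×10⁻⁴ × 1.3 × 200 = 0.08840 m
Layer 2: 410 × 0.68 × 2.8×10⁻⁴ = 0.078064 m
1.8×10⁻⁴ × 760 × 0.16 = 0.021888 m
Δh = 0.08840 + 0.078064 + 0.021888 = 0.188352 m

Δh ≈ 188 mm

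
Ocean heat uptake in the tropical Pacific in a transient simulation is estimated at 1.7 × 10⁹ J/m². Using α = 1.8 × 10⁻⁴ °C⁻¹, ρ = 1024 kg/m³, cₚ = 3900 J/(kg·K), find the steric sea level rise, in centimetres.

Δh = αQ/(ρcₚ) = 1.8×10⁻⁴ × 1.7×10⁹ / (1024 × 3900) ≈ 0.076623 m

Δh ≈ 7.7 cm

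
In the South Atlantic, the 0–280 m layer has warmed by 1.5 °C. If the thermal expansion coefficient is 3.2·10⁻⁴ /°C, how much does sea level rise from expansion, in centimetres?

Δh = αΔT·H = 3.2×10⁻⁴ × 1.5 × 280 = 0.13440 m

Δh ≈ 13.4 cm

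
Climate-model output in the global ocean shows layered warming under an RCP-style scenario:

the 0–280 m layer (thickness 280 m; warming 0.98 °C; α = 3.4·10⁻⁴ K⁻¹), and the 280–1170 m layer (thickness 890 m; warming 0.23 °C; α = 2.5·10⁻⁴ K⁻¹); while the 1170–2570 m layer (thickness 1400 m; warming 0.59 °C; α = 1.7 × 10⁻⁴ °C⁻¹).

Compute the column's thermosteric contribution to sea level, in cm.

Layer 1: 0.98 × 280 × 3.4×10⁻⁴ = 0.093296 m
280–1170 m: 0.23 × 890 × 2.5×10⁻⁴ = 0.051175 m
Layer 3: 1.7×10⁻⁴ × 1400 × 0.59 = 0.14042 m
Δh = 0.093296 + 0.051175 + 0.14042 = 0.284891 m

about 28.5 cm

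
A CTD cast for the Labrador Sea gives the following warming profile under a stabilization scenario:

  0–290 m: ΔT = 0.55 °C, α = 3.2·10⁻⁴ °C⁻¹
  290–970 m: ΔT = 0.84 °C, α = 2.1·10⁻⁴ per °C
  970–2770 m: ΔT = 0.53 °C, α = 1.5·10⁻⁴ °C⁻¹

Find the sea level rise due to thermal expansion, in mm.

0–290 m: 290 × 0.55 × 3.2×10⁻⁴ = 0.05104 m
2.1×10⁻⁴ × 0.84 × 680 = 0.119952 m
Layer 3: 1.5×10⁻⁴ × 0.53 × 1800 = 0.14310 m
Δh = 0.05104 + 0.119952 + 0.14310 = 0.314092 m ≈ 314 mm

about 314 mm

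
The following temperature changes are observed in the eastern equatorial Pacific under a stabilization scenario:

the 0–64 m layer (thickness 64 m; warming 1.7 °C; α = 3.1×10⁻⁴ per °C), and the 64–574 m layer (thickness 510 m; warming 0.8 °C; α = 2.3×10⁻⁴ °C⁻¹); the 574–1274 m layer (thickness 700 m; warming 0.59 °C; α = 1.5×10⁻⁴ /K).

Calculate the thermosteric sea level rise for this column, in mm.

64 × 3.1×10⁻⁴ × 1.7 = 0.033728 m
Layer 2: 2.3×10⁻⁴ × 0.8 × 510 = 0.09384 m
574–1274 m: 700 × 1.5×10⁻⁴ × 0.59 = 0.06195 m
Δh = 0.033728 + 0.09384 + 0.06195 = 0.189518 m ≈ 190 mm

about 190 mm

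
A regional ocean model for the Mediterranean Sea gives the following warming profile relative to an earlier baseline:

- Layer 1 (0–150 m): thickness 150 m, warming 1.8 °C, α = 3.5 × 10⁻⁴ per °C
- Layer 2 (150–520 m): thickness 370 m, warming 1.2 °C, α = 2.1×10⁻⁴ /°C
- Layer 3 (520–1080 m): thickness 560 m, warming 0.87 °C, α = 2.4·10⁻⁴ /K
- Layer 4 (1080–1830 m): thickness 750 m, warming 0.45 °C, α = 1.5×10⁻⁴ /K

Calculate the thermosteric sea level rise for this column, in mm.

0–150 m: 150 × 1.8 × 3.5×10⁻⁴ = 0.09450 m
Layer 2: 370 × 1.2 × 2.1×10⁻⁴ = 0.09324 m
Layer 3: 560 × 2.4×10⁻⁴ × 0.87 = 0.116928 m
1.5×10⁻⁴ × 0.45 × 750 = 0.050625 m
Δh = 0.09450 + 0.09324 + 0.116928 + 0.050625 = 0.355293 m

Δh = 355 mm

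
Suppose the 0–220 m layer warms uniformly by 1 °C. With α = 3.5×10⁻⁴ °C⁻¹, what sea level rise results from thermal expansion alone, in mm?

Δh = 77.0 mm

Δh = αΔT·H = 3.5×10⁻⁴ × 1 × 220 = 0.07700 m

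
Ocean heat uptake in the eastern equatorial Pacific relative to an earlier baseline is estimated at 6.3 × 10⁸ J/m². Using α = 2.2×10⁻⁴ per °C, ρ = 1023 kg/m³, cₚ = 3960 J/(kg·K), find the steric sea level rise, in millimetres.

Δh = αQ/(ρcₚ) = 2.2×10⁻⁴ × 6.3×10⁸ / (1023 × 3960) ≈ 0.034213 m

Δh ≈ 34.2 mm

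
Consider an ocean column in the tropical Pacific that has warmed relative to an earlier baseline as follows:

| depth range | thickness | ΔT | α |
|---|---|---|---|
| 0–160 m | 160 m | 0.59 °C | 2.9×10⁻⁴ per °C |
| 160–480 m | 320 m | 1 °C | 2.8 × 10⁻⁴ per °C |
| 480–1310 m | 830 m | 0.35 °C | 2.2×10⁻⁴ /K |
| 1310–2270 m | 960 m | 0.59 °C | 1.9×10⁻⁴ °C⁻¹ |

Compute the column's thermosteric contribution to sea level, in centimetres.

0–160 m: 0.59 × 2.9×10⁻⁴ × 160 = 0.027376 m
Layer 2: 1 × 2.8×10⁻⁴ × 320 = 0.08960 m
480–1310 m: 830 × 0.35 × 2.2×10⁻⁴ = 0.06391 m
1310–2270 m: 960 × 1.9×10⁻⁴ × 0.59 = 0.107616 m
Δh = 0.027376 + 0.08960 + 0.06391 + 0.107616 = 0.288502 m ≈ 29 cm

about 29 cm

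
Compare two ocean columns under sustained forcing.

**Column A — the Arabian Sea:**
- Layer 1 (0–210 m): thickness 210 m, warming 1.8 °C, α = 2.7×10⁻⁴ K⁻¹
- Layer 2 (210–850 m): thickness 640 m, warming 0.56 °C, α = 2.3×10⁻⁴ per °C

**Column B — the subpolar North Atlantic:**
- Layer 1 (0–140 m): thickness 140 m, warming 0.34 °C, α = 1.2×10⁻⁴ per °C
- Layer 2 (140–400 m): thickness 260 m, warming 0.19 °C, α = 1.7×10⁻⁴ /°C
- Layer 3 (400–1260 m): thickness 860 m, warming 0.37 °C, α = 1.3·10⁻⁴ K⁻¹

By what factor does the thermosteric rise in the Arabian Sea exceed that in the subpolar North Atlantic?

A 1.8 × 210 × 2.7×10⁻⁴ = 0.10206 m
A 210–850 m: 2.3×10⁻⁴ × 0.56 × 640 = 0.082432 m
A total: 0.184492 m
B 0–140 m: 140 × 1.2×10⁻⁴ × 0.34 = 0.005712 m
B 140–400 m: 0.19 × 260 × 1.7×10⁻⁴ = 0.008398 m
B Layer 3: 0.37 × 1.3×10⁻⁴ × 860 = 0.041366 m
B total: 0.055476 m
Ratio: 0.184492 / 0.055476 ≈ 3.326

≈ 3.3×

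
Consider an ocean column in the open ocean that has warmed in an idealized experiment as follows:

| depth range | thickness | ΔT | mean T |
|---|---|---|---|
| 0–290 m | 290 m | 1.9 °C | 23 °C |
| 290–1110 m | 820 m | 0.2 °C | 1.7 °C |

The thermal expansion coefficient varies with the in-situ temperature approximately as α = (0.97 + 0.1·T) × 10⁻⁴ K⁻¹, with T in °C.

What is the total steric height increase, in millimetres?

199 mm of thermosteric rise

Layer 1: α = (0.97 + 0.1×23)×10⁻⁴ = 3.27×10⁻⁴ K⁻¹
Layer 2: α = (0.97 + 0.1×1.7)×10⁻⁴ = 1.14×10⁻⁴ K⁻¹
0–290 m: 290 × 1.9 × 3.27×10⁻⁴ = 0.180177 m
290–1110 m: 0.2 × 820 × 1.14×10⁻⁴ = 0.018696 m
Δh = 0.180177 + 0.018696 = 0.198873 m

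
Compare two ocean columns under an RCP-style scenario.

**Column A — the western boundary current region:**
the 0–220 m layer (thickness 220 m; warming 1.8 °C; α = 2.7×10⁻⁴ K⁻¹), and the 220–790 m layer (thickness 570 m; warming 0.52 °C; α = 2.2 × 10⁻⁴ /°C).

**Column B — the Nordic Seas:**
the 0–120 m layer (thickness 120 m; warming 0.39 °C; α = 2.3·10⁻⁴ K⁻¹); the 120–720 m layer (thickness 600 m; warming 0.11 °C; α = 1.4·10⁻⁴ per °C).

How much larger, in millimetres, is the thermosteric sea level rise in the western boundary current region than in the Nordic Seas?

A 2.7×10⁻⁴ × 1.8 × 220 = 0.10692 m
A 2.2×10⁻⁴ × 0.52 × 570 = 0.065208 m
A total: 0.172128 m
B 2.3×10⁻⁴ × 0.39 × 120 = 0.010764 m
B Layer 2: 600 × 0.11 × 1.4×10⁻⁴ = 0.00924 m
B total: 0.020004 m
Difference: 0.172128 − 0.020004 = 0.152124 m

150 mm larger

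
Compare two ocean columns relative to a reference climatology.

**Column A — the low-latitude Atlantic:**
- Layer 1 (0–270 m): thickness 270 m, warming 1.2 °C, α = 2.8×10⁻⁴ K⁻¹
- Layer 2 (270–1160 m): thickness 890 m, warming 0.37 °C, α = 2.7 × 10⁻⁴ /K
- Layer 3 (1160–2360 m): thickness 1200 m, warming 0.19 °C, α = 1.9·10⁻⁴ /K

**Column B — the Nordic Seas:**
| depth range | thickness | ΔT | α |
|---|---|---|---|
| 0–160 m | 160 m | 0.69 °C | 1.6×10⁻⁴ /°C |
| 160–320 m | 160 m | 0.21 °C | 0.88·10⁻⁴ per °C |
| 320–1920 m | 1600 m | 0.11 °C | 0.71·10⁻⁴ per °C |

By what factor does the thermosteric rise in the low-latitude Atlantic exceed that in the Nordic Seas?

A 0–270 m: 270 × 1.2 × 2.8×10⁻⁴ = 0.09072 m
A 2.7×10⁻⁴ × 890 × 0.37 = 0.088911 m
A 1160–2360 m: 1200 × 1.9×10⁻⁴ × 0.19 = 0.04332 m
A total: 0.222951 m
B 1.6×10⁻⁴ × 0.69 × 160 = 0.017664 m
B 0.88×10⁻⁴ × 160 × 0.21 = 0.0029568 m
B 320–1920 m: 1600 × 0.71×10⁻⁴ × 0.11 = 0.012496 m
B total: 0.0331168 m
Ratio: 0.222951 / 0.0331168 ≈ 6.732

≈ 6.73×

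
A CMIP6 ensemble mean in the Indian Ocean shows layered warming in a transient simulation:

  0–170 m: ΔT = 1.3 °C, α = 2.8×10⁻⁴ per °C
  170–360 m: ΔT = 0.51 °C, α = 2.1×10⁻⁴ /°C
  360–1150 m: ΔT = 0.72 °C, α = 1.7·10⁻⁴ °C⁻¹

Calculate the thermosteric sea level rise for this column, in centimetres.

18 cm

2.8×10⁻⁴ × 1.3 × 170 = 0.06188 m
Layer 2: 190 × 0.51 × 2.1×10⁻⁴ = 0.020349 m
360–1150 m: 790 × 1.7×10⁻⁴ × 0.72 = 0.096696 m
Δh = 0.06188 + 0.020349 + 0.096696 = 0.178925 m ≈ 18 cm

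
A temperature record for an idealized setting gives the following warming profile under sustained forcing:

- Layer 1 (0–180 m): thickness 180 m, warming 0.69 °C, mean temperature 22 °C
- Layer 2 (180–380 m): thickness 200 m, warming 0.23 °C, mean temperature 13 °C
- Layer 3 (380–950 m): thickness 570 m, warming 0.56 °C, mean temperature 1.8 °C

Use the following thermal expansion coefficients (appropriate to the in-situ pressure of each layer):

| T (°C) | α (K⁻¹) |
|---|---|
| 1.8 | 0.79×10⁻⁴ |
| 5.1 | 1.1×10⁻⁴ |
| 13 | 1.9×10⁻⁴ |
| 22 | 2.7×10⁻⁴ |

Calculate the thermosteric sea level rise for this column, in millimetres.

Layer 1 at 22 °C → α = 2.7×10⁻⁴ K⁻¹
Layer 2 at 13 °C → α = 1.9×10⁻⁴ K⁻¹
Layer 3 at 1.8 °C → α = 0.79×10⁻⁴ K⁻¹
Layer 1: 0.69 × 2.7×10⁻⁴ × 180 = 0.033534 m
180–380 m: 0.23 × 200 × 1.9×10⁻⁴ = 0.00874 m
570 × 0.56 × 0.79×10⁻⁴ = 0.0252168 m
Δh = 0.033534 + 0.00874 + 0.0252168 = 0.0674908 m ≈ 67 mm

about 67 mm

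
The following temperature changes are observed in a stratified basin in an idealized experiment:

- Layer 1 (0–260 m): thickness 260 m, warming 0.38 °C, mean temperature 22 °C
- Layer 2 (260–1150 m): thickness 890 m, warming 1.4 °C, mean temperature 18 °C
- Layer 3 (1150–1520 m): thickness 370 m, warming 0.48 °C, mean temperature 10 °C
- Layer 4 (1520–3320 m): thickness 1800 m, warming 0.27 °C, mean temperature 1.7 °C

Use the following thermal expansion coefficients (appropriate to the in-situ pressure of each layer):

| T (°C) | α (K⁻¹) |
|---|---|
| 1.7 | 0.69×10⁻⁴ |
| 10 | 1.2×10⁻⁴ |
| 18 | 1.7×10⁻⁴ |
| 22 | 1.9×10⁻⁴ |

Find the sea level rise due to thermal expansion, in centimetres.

Δh ≈ 29 cm

Layer 1 at 22 °C → α = 1.9×10⁻⁴ K⁻¹
Layer 2 at 18 °C → α = 1.7×10⁻⁴ K⁻¹
Layer 3 at 10 °C → α = 1.2×10⁻⁴ K⁻¹
Layer 4 at 1.7 °C → α = 0.69×10⁻⁴ K⁻¹
0–260 m: 260 × 0.38 × 1.9×10⁻⁴ = 0.018772 m
260–1150 m: 1.7×10⁻⁴ × 890 × 1.4 = 0.21182 m
1.2×10⁻⁴ × 0.48 × 370 = 0.021312 m
1520–3320 m: 1800 × 0.69×10⁻⁴ × 0.27 = 0.033534 m
Δh = 0.018772 + 0.21182 + 0.021312 + 0.033534 = 0.285438 m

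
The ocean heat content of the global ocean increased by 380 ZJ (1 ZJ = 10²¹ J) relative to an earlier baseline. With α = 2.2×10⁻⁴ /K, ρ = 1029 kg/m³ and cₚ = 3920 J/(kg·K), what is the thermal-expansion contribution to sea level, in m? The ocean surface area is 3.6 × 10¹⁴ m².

about 0.0576 m

Per unit area: Q = 380×10²¹ / (3.6×10¹⁴) ≈ 1.056×10⁹ J/m²
Δh = αQ/(ρcₚ) = 2.2×10⁻⁴ × 1.056×10⁹ / (1029 × 3920) ≈ 0.057595 m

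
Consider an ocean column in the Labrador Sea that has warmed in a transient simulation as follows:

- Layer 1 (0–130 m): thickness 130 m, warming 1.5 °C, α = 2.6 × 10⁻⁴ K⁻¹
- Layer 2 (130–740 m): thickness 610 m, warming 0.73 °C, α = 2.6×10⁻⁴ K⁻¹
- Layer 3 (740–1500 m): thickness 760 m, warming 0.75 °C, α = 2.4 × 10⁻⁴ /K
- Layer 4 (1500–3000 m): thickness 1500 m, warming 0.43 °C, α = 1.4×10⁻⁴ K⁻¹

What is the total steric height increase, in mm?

0–130 m: 1.5 × 130 × 2.6×10⁻⁴ = 0.05070 m
2.6×10⁻⁴ × 0.73 × 610 = 0.115778 m
740–1500 m: 0.75 × 2.4×10⁻⁴ × 760 = 0.13680 m
1500–3000 m: 1.4×10⁻⁴ × 1500 × 0.43 = 0.09030 m
Δh = 0.05070 + 0.115778 + 0.13680 + 0.09030 = 0.393578 m

Δh ≈ 394 mm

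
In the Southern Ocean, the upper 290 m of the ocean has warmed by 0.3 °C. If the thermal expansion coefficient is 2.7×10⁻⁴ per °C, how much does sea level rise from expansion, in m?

Δh = αΔT·H = 2.7×10⁻⁴ × 0.3 × 290 = 0.02349 m

Δh ≈ 0.0235 m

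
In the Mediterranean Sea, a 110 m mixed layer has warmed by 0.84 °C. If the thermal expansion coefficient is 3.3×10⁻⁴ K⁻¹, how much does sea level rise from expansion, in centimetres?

Δh = 3.0 cm

Δh = αΔT·H = 3.3×10⁻⁴ × 0.84 × 110 = 0.030492 m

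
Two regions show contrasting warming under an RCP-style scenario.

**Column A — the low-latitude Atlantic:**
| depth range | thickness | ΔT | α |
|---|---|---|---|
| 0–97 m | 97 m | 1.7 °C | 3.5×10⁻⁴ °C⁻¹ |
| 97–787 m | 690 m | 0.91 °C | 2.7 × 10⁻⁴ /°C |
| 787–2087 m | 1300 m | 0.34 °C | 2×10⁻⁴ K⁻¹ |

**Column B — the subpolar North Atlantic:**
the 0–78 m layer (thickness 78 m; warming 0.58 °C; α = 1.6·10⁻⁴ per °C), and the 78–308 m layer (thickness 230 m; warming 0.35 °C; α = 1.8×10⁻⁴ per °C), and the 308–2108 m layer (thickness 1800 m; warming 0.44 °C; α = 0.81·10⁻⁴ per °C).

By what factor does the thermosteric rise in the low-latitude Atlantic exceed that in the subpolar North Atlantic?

A 1.7 × 3.5×10⁻⁴ × 97 = 0.057715 m
A 0.91 × 690 × 2.7×10⁻⁴ = 0.169533 m
A 787–2087 m: 0.34 × 1300 × 2×10⁻⁴ = 0.08840 m
A total: 0.315648 m
B 0.58 × 78 × 1.6×10⁻⁴ = 0.0072384 m
B Layer 2: 0.35 × 1.8×10⁻⁴ × 230 = 0.01449 m
B 308–2108 m: 0.81×10⁻⁴ × 0.44 × 1800 = 0.064152 m
B total: 0.0858804 m
Ratio: 0.315648 / 0.0858804 ≈ 3.675

a factor of 3.68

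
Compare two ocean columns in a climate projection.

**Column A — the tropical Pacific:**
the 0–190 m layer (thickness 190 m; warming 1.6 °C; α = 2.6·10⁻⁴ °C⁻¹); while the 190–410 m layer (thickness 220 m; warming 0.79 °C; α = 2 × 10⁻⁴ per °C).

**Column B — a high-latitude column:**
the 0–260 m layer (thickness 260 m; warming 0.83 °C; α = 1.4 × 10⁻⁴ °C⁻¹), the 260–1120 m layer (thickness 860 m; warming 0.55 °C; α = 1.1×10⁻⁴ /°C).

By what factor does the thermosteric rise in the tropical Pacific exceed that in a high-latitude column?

A 0–190 m: 1.6 × 2.6×10⁻⁴ × 190 = 0.07904 m
A 190–410 m: 220 × 2×10⁻⁴ × 0.79 = 0.03476 m
A total: 0.11380 m
B 1.4×10⁻⁴ × 260 × 0.83 = 0.030212 m
B 0.55 × 860 × 1.1×10⁻⁴ = 0.05203 m
B total: 0.082242 m
Ratio: 0.11380 / 0.082242 ≈ 1.384

≈ 1.4×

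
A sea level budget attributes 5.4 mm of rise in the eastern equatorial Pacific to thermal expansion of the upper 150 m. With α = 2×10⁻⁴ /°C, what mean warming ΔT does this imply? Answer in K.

about 0.180 K

ΔT = Δh/(αH) = 0.0054 / (2×10⁻⁴ × 150) = 0.1800 K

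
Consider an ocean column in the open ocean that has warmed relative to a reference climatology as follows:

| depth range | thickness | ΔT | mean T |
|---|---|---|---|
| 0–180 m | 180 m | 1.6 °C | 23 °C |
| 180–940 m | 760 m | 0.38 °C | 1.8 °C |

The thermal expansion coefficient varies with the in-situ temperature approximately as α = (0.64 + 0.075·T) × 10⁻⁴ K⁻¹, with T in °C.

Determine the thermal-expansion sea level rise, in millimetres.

90 mm of thermosteric rise

Layer 1: α = (0.64 + 0.075×23)×10⁻⁴ = 2.365×10⁻⁴ K⁻¹
Layer 2: α = (0.64 + 0.075×1.8)×10⁻⁴ = 0.775×10⁻⁴ K⁻¹
Layer 1: 2.365×10⁻⁴ × 1.6 × 180 = 0.068112 m
Layer 2: 760 × 0.775×10⁻⁴ × 0.38 = 0.022382 m
Δh = 0.068112 + 0.022382 = 0.090494 m ≈ 90 mm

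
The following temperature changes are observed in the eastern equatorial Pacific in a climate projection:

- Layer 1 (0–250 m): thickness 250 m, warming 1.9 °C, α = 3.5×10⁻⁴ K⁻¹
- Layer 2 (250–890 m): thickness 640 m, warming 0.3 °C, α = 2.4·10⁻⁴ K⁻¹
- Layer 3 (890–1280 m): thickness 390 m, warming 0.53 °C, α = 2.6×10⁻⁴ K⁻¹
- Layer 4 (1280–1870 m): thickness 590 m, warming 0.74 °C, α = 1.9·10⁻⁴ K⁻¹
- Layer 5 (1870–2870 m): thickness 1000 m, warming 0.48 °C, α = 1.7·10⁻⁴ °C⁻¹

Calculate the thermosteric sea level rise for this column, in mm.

Δh = 430 mm

Layer 1: 250 × 3.5×10⁻⁴ × 1.9 = 0.16625 m
250–890 m: 2.4×10⁻⁴ × 0.3 × 640 = 0.04608 m
890–1280 m: 2.6×10⁻⁴ × 390 × 0.53 = 0.053742 m
Layer 4: 590 × 1.9×10⁻⁴ × 0.74 = 0.082954 m
1000 × 1.7×10⁻⁴ × 0.48 = 0.08160 m
Δh = 0.16625 + 0.04608 + 0.053742 + 0.082954 + 0.08160 = 0.430626 m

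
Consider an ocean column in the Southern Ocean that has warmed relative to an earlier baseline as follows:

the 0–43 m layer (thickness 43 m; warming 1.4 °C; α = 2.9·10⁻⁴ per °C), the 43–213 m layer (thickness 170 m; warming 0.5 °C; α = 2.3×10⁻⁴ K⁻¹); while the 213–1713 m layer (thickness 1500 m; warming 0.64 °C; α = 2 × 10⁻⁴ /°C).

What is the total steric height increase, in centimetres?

0–43 m: 2.9×10⁻⁴ × 1.4 × 43 = 0.017458 m
43–213 m: 170 × 2.3×10⁻⁴ × 0.5 = 0.01955 m
213–1713 m: 0.64 × 1500 × 2×10⁻⁴ = 0.19200 m
Δh = 0.017458 + 0.01955 + 0.19200 = 0.229008 m ≈ 22.9 cm

22.9 cm of thermosteric rise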